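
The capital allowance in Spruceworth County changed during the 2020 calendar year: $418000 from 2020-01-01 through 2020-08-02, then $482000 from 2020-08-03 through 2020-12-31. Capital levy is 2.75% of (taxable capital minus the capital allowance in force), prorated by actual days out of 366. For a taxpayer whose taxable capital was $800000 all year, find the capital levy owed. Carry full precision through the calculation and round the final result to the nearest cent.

2020-01-01 to 2020-08-02: 215 days, exemption $418000 → ($800000 − $418000) × 2.75% × 215/366 = $6170.9699
2020-08-03 to 2020-12-31: 151 days, exemption $482000 → ($800000 − $482000) × 2.75% × 151/366 = $3607.9098
Total = $9778.8798

$9778.88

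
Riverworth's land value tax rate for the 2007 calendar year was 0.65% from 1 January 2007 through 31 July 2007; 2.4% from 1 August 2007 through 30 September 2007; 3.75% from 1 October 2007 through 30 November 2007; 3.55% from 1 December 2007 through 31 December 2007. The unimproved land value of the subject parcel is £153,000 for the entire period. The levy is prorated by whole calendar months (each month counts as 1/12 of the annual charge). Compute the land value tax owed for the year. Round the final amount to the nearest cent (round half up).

1 January – 31 July 2007: 7 months at 0.65% → £153,000 × 0.65% × 7/12 = £580.1250
1 August – 30 September 2007: 2 months at 2.4% → £153,000 × 2.4% × 2/12 = £612.0000
1 October – 30 November 2007: 2 months at 3.75% → £153,000 × 3.75% × 2/12 = £956.2500
1 December – 31 December 2007: 1 month at 3.55% → £153,000 × 3.55% × 1/12 = £452.6250
Total = £2,601.0000

£2,601.00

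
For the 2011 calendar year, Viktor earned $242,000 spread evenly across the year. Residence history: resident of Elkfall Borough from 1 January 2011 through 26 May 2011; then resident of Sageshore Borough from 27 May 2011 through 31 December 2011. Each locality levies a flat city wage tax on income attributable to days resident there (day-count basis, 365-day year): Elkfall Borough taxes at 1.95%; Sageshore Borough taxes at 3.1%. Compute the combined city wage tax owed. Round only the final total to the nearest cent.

Elkfall Borough, 1 January – 26 May 2011: 146 days → $242,000 × 1.95% × 146/365 = $1,887.6000
Sageshore Borough, 27 May – 31 December 2011: 219 days → $242,000 × 3.1% × 219/365 = $4,501.2000
Total = $6,388.8000

$6,388.80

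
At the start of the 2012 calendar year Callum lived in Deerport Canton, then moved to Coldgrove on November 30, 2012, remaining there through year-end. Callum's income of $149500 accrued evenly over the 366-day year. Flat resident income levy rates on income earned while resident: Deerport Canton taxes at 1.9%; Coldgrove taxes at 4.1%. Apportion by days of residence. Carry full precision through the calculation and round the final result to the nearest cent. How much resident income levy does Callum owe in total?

$3128.06

Deerport Canton, January 1 – November 29, 2012: 334 days → $149500 × 1.9% × 334/366 = $2592.1503
Coldgrove, November 30 – December 31, 2012: 32 days → $149500 × 4.1% × 32/366 = $535.9126
Total = $3128.0628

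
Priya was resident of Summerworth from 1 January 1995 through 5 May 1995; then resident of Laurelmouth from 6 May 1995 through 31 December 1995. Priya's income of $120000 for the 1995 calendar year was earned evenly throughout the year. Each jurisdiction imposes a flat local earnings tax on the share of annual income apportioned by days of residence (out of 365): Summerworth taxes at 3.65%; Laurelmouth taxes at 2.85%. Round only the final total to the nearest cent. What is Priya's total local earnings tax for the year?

$3748.77

Summerworth, 1 January – 5 May 1995: 125 days → $120000 × 3.65% × 125/365 = $1500.0000
Laurelmouth, 6 May – 31 December 1995: 240 days → $120000 × 2.85% × 240/365 = $2248.7671
Total = $3748.7671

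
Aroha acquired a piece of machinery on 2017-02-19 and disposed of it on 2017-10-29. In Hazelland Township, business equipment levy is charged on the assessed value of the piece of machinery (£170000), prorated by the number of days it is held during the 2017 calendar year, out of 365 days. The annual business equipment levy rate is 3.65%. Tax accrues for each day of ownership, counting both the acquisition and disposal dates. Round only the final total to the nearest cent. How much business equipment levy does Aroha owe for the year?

Days held (2017-02-19 to 2017-10-29): 253 out of 365
Tax = £170000 × 3.65% × 253/365 = £4301.0000

£4301.00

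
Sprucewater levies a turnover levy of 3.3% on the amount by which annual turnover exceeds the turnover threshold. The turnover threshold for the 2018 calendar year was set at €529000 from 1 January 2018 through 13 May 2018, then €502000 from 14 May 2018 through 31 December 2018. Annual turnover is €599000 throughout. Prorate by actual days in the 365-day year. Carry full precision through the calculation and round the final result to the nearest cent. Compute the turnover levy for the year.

€2876.33

1 January – 13 May 2018: 133 days, exemption €529000 → (€599000 − €529000) × 3.3% × 133/365 = €841.7260
14 May – 31 December 2018: 232 days, exemption €502000 → (€599000 − €502000) × 3.3% × 232/365 = €2034.6082
Total = €2876.3342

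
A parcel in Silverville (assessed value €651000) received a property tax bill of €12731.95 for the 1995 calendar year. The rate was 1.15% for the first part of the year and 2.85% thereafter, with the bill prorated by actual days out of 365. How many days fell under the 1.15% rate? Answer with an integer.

Let d = days at the first rate; then 365 − d days at the second rate.
€651000 × [1.15%·d + 2.85%·(365−d)] / 365 = €12731.95
Solving gives d = 192, so the new rate took effect on 12 Jul 1995.

192 days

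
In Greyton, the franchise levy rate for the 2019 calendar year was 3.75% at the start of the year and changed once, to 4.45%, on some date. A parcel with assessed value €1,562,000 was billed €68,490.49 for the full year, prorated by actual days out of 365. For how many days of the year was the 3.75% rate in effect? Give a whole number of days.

34 days

Let d = days at the first rate; then 365 − d days at the second rate.
€1,562,000 × [3.75%·d + 4.45%·(365−d)] / 365 = €68,490.49
Solving gives d = 34, so the new rate took effect on 4 February 2019.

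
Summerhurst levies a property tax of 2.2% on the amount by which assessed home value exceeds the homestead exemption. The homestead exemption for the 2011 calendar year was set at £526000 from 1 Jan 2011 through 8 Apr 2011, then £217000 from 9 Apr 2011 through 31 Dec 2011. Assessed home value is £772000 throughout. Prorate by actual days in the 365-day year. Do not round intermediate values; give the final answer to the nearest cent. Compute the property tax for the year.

£10384.78

1 Jan – 8 Apr 2011: 98 days, exemption £526000 → (£772000 − £526000) × 2.2% × 98/365 = £1453.0849
9 Apr – 31 Dec 2011: 267 days, exemption £217000 → (£772000 − £217000) × 2.2% × 267/365 = £8931.6986
Total = £10384.7836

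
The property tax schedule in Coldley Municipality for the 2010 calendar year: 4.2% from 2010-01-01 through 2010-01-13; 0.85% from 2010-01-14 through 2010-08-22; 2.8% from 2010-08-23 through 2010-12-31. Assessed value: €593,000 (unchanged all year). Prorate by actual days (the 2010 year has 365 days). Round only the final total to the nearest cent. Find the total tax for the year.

€9,898.23

2010-01-01 to 2010-01-13: 13 days at 4.2% → €593,000 × 4.2% × 13/365 = €887.0630
2010-01-14 to 2010-08-22: 221 days at 0.85% → €593,000 × 0.85% × 221/365 = €3,051.9192
2010-08-23 to 2010-12-31: 131 days at 2.8% → €593,000 × 2.8% × 131/365 = €5,959.2438
Total = €9,898.2260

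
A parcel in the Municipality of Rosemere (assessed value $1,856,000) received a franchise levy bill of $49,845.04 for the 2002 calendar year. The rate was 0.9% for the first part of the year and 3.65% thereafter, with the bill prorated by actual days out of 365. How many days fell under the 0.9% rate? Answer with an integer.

128 days

Let d = days at the first rate; then 365 − d days at the second rate.
$1,856,000 × [0.9%·d + 3.65%·(365−d)] / 365 = $49,845.04
Solving gives d = 128, so the new rate took effect on 9 May 2002.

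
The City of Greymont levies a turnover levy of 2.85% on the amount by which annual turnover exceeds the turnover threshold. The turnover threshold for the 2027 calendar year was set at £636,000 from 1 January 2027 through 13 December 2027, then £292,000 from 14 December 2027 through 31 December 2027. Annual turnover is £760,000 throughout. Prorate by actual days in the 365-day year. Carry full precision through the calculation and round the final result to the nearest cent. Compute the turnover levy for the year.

£4,017.48

1 January – 13 December 2027: 347 days, exemption £636,000 → (£760,000 − £636,000) × 2.85% × 347/365 = £3,359.7205
14 December – 31 December 2027: 18 days, exemption £292,000 → (£760,000 − £292,000) × 2.85% × 18/365 = £657.7644
Total = £4,017.4849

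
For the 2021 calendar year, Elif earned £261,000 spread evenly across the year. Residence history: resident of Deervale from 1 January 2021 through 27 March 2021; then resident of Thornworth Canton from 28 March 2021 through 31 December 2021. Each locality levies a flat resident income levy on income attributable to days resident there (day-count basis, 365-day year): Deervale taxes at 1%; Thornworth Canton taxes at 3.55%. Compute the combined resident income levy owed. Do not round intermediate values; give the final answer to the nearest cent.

Deervale, 1 January – 27 March 2021: 86 days → £261,000 × 1% × 86/365 = £614.9589
Thornworth Canton, 28 March – 31 December 2021: 279 days → £261,000 × 3.55% × 279/365 = £7,082.3959
Total = £7,697.3548

£7,697.35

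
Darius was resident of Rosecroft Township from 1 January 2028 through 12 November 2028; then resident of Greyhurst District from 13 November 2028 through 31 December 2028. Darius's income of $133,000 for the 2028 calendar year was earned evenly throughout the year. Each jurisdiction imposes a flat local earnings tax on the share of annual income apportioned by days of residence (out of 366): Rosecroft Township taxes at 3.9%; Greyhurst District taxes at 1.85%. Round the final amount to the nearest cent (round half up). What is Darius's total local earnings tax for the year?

$4,821.98

Rosecroft Township, 1 January – 12 November 2028: 317 days → $133,000 × 3.9% × 317/366 = $4,492.5656
Greyhurst District, 13 November – 31 December 2028: 49 days → $133,000 × 1.85% × 49/366 = $329.4112
Total = $4,821.9768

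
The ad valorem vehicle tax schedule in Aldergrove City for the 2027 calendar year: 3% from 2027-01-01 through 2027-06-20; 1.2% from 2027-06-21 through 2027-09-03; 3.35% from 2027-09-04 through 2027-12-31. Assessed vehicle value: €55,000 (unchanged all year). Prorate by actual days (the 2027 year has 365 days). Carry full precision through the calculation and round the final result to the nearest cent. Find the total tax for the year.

2027-01-01 to 2027-06-20: 171 days at 3% → €55,000 × 3% × 171/365 = €773.0137
2027-06-21 to 2027-09-03: 75 days at 1.2% → €55,000 × 1.2% × 75/365 = €135.6164
2027-09-04 to 2027-12-31: 119 days at 3.35% → €55,000 × 3.35% × 119/365 = €600.7055
Total = €1,509.3356

€1,509.34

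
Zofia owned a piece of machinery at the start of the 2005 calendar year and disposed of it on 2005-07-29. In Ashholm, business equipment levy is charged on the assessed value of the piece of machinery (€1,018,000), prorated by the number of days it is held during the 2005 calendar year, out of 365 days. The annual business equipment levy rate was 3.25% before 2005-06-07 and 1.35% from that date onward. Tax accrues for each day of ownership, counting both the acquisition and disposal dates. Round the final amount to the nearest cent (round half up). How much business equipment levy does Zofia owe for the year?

2005-01-01 to 2005-06-06: 157 days at 3.25% → €1,018,000 × 3.25% × 157/365 = €14,231.0822
2005-06-07 to 2005-07-29: 53 days at 1.35% → €1,018,000 × 1.35% × 53/365 = €1,995.5589
Total = €16,226.6411

€16,226.64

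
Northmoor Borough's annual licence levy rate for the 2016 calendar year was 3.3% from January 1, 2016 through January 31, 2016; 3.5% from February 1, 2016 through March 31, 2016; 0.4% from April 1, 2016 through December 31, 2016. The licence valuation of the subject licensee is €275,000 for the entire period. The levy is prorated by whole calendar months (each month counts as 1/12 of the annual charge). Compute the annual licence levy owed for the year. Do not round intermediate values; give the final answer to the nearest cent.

January 1 – January 31, 2016: 1 month at 3.3% → €275,000 × 3.3% × 1/12 = €756.2500
February 1 – March 31, 2016: 2 months at 3.5% → €275,000 × 3.5% × 2/12 = €1,604.1667
April 1 – December 31, 2016: 9 months at 0.4% → €275,000 × 0.4% × 9/12 = €825.0000
Total = €3,185.4167

€3,185.42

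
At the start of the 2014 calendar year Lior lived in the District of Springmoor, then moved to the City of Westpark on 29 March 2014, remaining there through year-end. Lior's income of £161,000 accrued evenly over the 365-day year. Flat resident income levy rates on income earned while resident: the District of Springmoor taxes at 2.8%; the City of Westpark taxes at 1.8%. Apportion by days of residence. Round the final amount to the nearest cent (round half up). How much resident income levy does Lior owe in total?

£3,281.75

The District of Springmoor, 1 January – 28 March 2014: 87 days → £161,000 × 2.8% × 87/365 = £1,074.5096
The City of Westpark, 29 March – 31 December 2014: 278 days → £161,000 × 1.8% × 278/365 = £2,207.2438
Total = £3,281.7534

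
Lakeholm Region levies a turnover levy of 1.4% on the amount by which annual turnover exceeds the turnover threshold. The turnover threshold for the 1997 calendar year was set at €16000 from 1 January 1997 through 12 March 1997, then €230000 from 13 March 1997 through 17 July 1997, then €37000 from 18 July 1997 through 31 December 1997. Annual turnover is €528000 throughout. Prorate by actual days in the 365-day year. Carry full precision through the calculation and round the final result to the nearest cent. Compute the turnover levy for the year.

€5991.04

1 January – 12 March 1997: 71 days, exemption €16000 → (€528000 − €16000) × 1.4% × 71/365 = €1394.3233
13 March – 17 July 1997: 127 days, exemption €230000 → (€528000 − €230000) × 1.4% × 127/365 = €1451.6274
18 July – 31 December 1997: 167 days, exemption €37000 → (€528000 − €37000) × 1.4% × 167/365 = €3145.0904
Total = €5991.0411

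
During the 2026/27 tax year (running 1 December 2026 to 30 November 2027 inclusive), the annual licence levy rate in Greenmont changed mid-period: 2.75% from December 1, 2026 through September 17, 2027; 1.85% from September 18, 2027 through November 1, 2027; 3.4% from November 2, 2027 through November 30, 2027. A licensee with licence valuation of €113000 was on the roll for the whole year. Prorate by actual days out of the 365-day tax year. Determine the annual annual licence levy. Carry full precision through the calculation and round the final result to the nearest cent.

December 1, 2026 – September 17, 2027: 291 days at 2.75% → €113000 × 2.75% × 291/365 = €2477.4863
September 18 – November 1, 2027: 45 days at 1.85% → €113000 × 1.85% × 45/365 = €257.7329
November 2 – November 30, 2027: 29 days at 3.4% → €113000 × 3.4% × 29/365 = €305.2548
Total = €3040.4740

€3040.47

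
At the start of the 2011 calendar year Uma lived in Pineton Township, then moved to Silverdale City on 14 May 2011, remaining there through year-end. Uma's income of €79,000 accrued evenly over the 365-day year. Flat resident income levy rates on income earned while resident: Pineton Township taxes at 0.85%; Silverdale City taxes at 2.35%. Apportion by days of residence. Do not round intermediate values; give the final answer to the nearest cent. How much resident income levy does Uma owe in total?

€1,424.71

Pineton Township, 1 January – 13 May 2011: 133 days → €79,000 × 0.85% × 133/365 = €244.6836
Silverdale City, 14 May – 31 December 2011: 232 days → €79,000 × 2.35% × 232/365 = €1,180.0219
Total = €1,424.7055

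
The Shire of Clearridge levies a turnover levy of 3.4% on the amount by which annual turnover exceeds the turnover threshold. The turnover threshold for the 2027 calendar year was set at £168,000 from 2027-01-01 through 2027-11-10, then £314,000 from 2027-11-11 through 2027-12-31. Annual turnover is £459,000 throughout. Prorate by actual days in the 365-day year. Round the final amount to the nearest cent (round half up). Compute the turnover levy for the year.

£9,200.40

2027-01-01 to 2027-11-10: 314 days, exemption £168,000 → (£459,000 − £168,000) × 3.4% × 314/365 = £8,511.5507
2027-11-11 to 2027-12-31: 51 days, exemption £314,000 → (£459,000 − £314,000) × 3.4% × 51/365 = £688.8493
Total = £9,200.4000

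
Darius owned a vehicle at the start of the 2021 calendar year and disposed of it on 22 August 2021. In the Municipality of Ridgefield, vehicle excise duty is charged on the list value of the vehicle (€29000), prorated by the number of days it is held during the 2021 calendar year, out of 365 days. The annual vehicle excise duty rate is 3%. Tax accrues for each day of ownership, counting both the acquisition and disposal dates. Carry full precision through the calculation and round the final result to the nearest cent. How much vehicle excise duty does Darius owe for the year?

€557.75

Days held (1 January – 22 August 2021): 234 out of 365
Tax = €29000 × 3% × 234/365 = €557.7534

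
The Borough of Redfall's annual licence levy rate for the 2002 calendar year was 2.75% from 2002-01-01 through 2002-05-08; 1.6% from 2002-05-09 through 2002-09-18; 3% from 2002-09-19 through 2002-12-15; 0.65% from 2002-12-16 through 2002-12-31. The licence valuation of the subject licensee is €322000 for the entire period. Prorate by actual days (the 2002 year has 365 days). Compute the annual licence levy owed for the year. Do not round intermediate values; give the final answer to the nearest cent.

2002-01-01 to 2002-05-08: 128 days at 2.75% → €322000 × 2.75% × 128/365 = €3105.3151
2002-05-09 to 2002-09-18: 133 days at 1.6% → €322000 × 1.6% × 133/365 = €1877.3041
2002-09-19 to 2002-12-15: 88 days at 3% → €322000 × 3% × 88/365 = €2328.9863
2002-12-16 to 2002-12-31: 16 days at 0.65% → €322000 × 0.65% × 16/365 = €91.7479
Total = €7403.3534

€7403.35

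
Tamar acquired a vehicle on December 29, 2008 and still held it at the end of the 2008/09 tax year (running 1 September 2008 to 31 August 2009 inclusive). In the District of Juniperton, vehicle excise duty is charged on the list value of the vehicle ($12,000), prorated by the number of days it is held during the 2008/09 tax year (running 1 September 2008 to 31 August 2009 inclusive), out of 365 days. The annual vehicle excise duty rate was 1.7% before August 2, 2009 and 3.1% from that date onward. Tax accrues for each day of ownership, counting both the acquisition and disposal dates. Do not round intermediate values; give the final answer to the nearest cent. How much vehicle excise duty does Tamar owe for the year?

$151.30

December 29, 2008 – August 1, 2009: 216 days at 1.7% → $12,000 × 1.7% × 216/365 = $120.7233
August 2 – August 31, 2009: 30 days at 3.1% → $12,000 × 3.1% × 30/365 = $30.5753
Total = $151.2986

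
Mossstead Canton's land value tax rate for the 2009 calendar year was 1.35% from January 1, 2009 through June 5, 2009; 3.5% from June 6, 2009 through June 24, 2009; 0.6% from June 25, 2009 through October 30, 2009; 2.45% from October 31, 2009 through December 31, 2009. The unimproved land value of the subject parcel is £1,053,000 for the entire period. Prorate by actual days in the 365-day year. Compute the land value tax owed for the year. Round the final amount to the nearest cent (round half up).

January 1 – June 5, 2009: 156 days at 1.35% → £1,053,000 × 1.35% × 156/365 = £6,075.6658
June 6 – June 24, 2009: 19 days at 3.5% → £1,053,000 × 3.5% × 19/365 = £1,918.4795
June 25 – October 30, 2009: 128 days at 0.6% → £1,053,000 × 0.6% × 128/365 = £2,215.6274
October 31 – December 31, 2009: 62 days at 2.45% → £1,053,000 × 2.45% × 62/365 = £4,382.2110
Total = £14,591.9836

£14,591.98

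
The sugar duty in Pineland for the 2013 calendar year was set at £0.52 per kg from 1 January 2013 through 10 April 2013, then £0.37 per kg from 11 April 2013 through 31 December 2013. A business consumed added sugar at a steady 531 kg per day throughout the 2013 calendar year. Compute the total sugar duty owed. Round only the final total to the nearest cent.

£79,676.55

1 January – 10 April 2013: 100 days × 531 kg/day = 53,100 kg at £0.52/kg → £27,612.00
11 April – 31 December 2013: 265 days × 531 kg/day = 140,715 kg at £0.37/kg → £52,064.55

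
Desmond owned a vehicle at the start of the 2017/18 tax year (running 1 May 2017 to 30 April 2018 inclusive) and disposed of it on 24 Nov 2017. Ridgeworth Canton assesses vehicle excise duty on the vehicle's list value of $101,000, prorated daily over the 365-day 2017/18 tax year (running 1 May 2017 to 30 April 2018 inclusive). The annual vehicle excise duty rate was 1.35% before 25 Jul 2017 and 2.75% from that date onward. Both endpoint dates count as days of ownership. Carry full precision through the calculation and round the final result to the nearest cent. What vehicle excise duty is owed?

$1,253.51

1 May – 24 Jul 2017: 85 days at 1.35% → $101,000 × 1.35% × 85/365 = $317.5274
25 Jul – 24 Nov 2017: 123 days at 2.75% → $101,000 × 2.75% × 123/365 = $935.9795
Total = $1,253.5068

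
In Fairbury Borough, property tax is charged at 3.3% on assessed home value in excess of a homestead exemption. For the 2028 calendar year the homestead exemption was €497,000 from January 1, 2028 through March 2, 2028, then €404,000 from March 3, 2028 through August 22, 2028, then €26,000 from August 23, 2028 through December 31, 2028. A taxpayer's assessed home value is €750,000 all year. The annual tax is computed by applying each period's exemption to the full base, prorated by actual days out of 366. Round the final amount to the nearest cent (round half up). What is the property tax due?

€15,362.85

January 1 – March 2, 2028: 62 days, exemption €497,000 → (€750,000 − €497,000) × 3.3% × 62/366 = €1,414.3115
March 3 – August 22, 2028: 173 days, exemption €404,000 → (€750,000 − €404,000) × 3.3% × 173/366 = €5,397.0328
August 23 – December 31, 2028: 131 days, exemption €26,000 → (€750,000 − €26,000) × 3.3% × 131/366 = €8,551.5082
Total = €15,362.8525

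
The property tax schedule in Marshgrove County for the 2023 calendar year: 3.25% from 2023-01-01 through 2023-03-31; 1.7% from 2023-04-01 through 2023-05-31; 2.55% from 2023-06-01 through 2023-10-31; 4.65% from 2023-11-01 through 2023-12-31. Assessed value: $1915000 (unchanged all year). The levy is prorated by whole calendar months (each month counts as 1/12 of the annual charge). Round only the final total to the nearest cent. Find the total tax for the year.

2023-01-01 to 2023-03-31: 3 months at 3.25% → $1915000 × 3.25% × 3/12 = $15559.3750
2023-04-01 to 2023-05-31: 2 months at 1.7% → $1915000 × 1.7% × 2/12 = $5425.8333
2023-06-01 to 2023-10-31: 5 months at 2.55% → $1915000 × 2.55% × 5/12 = $20346.8750
2023-11-01 to 2023-12-31: 2 months at 4.65% → $1915000 × 4.65% × 2/12 = $14841.2500
Total = $56173.3333

$56173.33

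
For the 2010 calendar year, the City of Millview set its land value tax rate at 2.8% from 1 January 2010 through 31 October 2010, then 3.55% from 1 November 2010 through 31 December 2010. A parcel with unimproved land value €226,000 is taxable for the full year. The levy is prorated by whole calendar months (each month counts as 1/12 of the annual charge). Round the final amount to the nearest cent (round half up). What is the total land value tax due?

1 January – 31 October 2010: 10 months at 2.8% → €226,000 × 2.8% × 10/12 = €5,273.3333
1 November – 31 December 2010: 2 months at 3.55% → €226,000 × 3.55% × 2/12 = €1,337.1667
Total = €6,610.5000

€6,610.50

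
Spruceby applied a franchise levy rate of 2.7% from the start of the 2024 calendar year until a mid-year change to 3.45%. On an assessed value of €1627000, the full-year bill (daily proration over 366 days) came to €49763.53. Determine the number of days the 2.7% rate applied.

Let d = days at the first rate; then 366 − d days at the second rate.
€1627000 × [2.7%·d + 3.45%·(366−d)] / 366 = €49763.53
Solving gives d = 191, so the new rate took effect on 10 July 2024.

191 days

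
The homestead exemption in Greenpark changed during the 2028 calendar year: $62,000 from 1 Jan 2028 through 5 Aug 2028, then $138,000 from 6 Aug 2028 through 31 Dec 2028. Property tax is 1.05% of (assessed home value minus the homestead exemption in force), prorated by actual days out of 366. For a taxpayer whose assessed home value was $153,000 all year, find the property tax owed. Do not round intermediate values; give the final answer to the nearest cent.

1 Jan – 5 Aug 2028: 218 days, exemption $62,000 → ($153,000 − $62,000) × 1.05% × 218/366 = $569.1230
6 Aug – 31 Dec 2028: 148 days, exemption $138,000 → ($153,000 − $138,000) × 1.05% × 148/366 = $63.6885
Total = $632.8115

$632.81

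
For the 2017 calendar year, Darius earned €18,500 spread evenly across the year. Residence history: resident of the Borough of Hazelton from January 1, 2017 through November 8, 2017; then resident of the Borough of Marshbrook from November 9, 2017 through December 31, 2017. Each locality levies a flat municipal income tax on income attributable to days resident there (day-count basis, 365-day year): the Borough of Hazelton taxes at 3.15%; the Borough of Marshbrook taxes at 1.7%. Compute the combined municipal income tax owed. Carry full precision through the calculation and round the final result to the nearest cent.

€543.80

The Borough of Hazelton, January 1 – November 8, 2017: 312 days → €18,500 × 3.15% × 312/365 = €498.1315
The Borough of Marshbrook, November 9 – December 31, 2017: 53 days → €18,500 × 1.7% × 53/365 = €45.6671
Total = €543.7986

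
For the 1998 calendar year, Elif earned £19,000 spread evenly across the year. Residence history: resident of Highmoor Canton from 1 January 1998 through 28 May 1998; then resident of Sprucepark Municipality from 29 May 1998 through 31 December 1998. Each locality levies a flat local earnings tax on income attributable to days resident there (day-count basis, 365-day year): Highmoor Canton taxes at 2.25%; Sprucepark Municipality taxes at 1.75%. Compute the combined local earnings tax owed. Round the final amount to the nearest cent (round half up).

£371.02

Highmoor Canton, 1 January – 28 May 1998: 148 days → £19,000 × 2.25% × 148/365 = £173.3425
Sprucepark Municipality, 29 May – 31 December 1998: 217 days → £19,000 × 1.75% × 217/365 = £197.6781
Total = £371.0205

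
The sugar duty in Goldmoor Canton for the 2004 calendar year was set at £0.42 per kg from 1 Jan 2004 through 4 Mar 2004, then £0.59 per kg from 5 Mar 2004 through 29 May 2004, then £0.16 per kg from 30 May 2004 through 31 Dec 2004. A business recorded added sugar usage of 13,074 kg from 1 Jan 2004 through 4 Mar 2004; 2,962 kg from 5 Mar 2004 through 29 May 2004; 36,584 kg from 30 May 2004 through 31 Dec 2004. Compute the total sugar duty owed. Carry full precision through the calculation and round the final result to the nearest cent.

£13,092.10

1 Jan – 4 Mar 2004: 13,074 kg at £0.42/kg → £5,491.08
5 Mar – 29 May 2004: 2,962 kg at £0.59/kg → £1,747.58
30 May – 31 Dec 2004: 36,584 kg at £0.16/kg → £5,853.44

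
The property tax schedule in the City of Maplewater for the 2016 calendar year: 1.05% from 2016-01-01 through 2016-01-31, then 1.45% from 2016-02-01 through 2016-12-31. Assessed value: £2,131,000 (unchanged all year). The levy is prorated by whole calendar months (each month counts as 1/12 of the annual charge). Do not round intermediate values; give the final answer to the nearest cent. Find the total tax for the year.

£30,189.17

2016-01-01 to 2016-01-31: 1 month at 1.05% → £2,131,000 × 1.05% × 1/12 = £1,864.6250
2016-02-01 to 2016-12-31: 11 months at 1.45% → £2,131,000 × 1.45% × 11/12 = £28,324.5417
Total = £30,189.1667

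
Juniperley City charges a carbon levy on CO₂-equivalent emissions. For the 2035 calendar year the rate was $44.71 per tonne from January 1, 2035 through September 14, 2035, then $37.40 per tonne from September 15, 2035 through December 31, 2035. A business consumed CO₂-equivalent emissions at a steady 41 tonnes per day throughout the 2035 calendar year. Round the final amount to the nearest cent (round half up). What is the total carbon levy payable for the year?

$636,716.47

January 1 – September 14, 2035: 257 days × 41 tonnes/day = 10,537 tonnes at $44.71/tonne → $471,109.27
September 15 – December 31, 2035: 108 days × 41 tonnes/day = 4,428 tonnes at $37.40/tonne → $165,607.20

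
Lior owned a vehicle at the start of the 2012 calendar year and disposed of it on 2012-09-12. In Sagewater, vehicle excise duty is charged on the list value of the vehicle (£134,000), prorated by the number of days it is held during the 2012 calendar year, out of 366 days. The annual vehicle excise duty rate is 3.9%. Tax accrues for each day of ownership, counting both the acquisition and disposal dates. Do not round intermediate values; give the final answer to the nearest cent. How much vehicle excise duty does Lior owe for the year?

Days held (2012-01-01 to 2012-09-12): 256 out of 366
Tax = £134,000 × 3.9% × 256/366 = £3,655.3443

£3,655.34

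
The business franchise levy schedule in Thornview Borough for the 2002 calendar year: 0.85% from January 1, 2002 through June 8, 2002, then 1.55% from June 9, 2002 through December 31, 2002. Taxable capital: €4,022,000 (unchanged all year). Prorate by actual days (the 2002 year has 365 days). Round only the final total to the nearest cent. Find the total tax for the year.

January 1 – June 8, 2002: 159 days at 0.85% → €4,022,000 × 0.85% × 159/365 = €14,892.4192
June 9 – December 31, 2002: 206 days at 1.55% → €4,022,000 × 1.55% × 206/365 = €35,184.2356
Total = €50,076.6548

€50,076.65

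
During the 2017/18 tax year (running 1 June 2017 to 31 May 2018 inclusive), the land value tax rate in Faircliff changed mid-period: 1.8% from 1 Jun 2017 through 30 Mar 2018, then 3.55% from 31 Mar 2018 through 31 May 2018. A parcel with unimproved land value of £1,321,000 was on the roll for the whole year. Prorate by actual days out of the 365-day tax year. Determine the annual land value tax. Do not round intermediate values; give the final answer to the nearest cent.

1 Jun 2017 – 30 Mar 2018: 303 days at 1.8% → £1,321,000 × 1.8% × 303/365 = £19,738.9973
31 Mar – 31 May 2018: 62 days at 3.55% → £1,321,000 × 3.55% × 62/365 = £7,965.8110
Total = £27,704.8082

£27,704.81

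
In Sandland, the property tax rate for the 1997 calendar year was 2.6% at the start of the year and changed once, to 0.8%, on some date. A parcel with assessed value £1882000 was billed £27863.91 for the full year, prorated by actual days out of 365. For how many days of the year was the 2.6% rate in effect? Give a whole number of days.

Let d = days at the first rate; then 365 − d days at the second rate.
£1882000 × [2.6%·d + 0.8%·(365−d)] / 365 = £27863.91
Solving gives d = 138, so the new rate took effect on 19 May 1997.

138 days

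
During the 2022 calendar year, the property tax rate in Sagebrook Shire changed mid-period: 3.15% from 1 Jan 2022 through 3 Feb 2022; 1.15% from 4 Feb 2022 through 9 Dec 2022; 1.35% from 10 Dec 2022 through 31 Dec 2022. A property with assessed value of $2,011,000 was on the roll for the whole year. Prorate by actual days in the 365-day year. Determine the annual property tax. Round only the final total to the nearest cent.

$27,115.44

1 Jan – 3 Feb 2022: 34 days at 3.15% → $2,011,000 × 3.15% × 34/365 = $5,900.7699
4 Feb – 9 Dec 2022: 309 days at 1.15% → $2,011,000 × 1.15% × 309/365 = $19,578.3247
10 Dec – 31 Dec 2022: 22 days at 1.35% → $2,011,000 × 1.35% × 22/365 = $1,636.3479
Total = $27,115.4425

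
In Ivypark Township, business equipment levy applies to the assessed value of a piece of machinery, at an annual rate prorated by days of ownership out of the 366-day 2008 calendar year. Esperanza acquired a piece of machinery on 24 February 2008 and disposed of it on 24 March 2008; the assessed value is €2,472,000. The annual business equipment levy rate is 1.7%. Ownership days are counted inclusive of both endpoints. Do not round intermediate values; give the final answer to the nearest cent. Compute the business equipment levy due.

€3,444.59

Days held (24 February – 24 March 2008): 30 out of 366
Tax = €2,472,000 × 1.7% × 30/366 = €3,444.5902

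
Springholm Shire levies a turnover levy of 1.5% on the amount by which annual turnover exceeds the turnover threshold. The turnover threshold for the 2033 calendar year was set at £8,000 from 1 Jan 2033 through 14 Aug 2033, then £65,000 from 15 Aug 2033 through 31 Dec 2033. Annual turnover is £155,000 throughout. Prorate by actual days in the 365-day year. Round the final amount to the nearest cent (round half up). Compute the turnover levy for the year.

1 Jan – 14 Aug 2033: 226 days, exemption £8,000 → (£155,000 − £8,000) × 1.5% × 226/365 = £1,365.2877
15 Aug – 31 Dec 2033: 139 days, exemption £65,000 → (£155,000 − £65,000) × 1.5% × 139/365 = £514.1096
Total = £1,879.3973

£1,879.40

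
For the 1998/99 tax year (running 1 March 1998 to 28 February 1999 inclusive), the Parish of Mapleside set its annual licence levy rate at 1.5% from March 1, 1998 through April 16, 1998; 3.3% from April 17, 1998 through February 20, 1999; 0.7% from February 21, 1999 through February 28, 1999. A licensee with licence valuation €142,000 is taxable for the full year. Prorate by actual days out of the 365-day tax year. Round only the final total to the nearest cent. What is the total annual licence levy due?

March 1 – April 16, 1998: 47 days at 1.5% → €142,000 × 1.5% × 47/365 = €274.2740
April 17, 1998 – February 20, 1999: 310 days at 3.3% → €142,000 × 3.3% × 310/365 = €3,979.8904
February 21 – February 28, 1999: 8 days at 0.7% → €142,000 × 0.7% × 8/365 = €21.7863
Total = €4,275.9507

€4,275.95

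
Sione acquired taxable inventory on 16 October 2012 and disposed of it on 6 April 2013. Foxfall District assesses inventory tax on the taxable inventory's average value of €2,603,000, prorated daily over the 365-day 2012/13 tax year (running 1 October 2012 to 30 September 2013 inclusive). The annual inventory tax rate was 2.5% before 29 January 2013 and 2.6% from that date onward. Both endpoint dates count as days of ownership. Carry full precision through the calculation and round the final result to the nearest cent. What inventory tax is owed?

16 October 2012 – 28 January 2013: 105 days at 2.5% → €2,603,000 × 2.5% × 105/365 = €18,720.2055
29 January – 6 April 2013: 68 days at 2.6% → €2,603,000 × 2.6% × 68/365 = €12,608.5041
Total = €31,328.7096

€31,328.71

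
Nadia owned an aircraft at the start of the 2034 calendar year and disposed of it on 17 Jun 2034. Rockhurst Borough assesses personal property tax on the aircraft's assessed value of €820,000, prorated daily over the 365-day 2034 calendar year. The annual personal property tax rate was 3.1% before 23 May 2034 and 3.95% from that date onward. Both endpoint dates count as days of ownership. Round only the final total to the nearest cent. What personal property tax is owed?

1 Jan – 22 May 2034: 142 days at 3.1% → €820,000 × 3.1% × 142/365 = €9,889.4247
23 May – 17 Jun 2034: 26 days at 3.95% → €820,000 × 3.95% × 26/365 = €2,307.2329
Total = €12,196.6575

€12,196.66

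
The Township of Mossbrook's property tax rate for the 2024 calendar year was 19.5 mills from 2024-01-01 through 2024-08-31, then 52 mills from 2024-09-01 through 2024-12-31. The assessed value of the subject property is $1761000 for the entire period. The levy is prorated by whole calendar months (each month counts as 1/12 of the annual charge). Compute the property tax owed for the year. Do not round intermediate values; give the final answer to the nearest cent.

$53417.00

2024-01-01 to 2024-08-31: 8 months at 19.5 mills → $1761000 × 1.95% × 8/12 = $22893.0000
2024-09-01 to 2024-12-31: 4 months at 52 mills → $1761000 × 5.2% × 4/12 = $30524.0000
Total = $53417.0000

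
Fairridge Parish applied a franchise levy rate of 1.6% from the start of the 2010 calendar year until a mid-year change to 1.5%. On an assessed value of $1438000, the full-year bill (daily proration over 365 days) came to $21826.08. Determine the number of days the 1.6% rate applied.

Let d = days at the first rate; then 365 − d days at the second rate.
$1438000 × [1.6%·d + 1.5%·(365−d)] / 365 = $21826.08
Solving gives d = 65, so the new rate took effect on March 7, 2010.

65 days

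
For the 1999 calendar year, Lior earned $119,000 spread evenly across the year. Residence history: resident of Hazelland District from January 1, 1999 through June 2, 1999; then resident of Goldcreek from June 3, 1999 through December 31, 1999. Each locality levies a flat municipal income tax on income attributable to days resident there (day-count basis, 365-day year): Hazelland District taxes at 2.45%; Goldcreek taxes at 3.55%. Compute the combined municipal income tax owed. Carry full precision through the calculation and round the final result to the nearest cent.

Hazelland District, January 1 – June 2, 1999: 153 days → $119,000 × 2.45% × 153/365 = $1,222.1137
Goldcreek, June 3 – December 31, 1999: 212 days → $119,000 × 3.55% × 212/365 = $2,453.6822
Total = $3,675.7959

$3,675.80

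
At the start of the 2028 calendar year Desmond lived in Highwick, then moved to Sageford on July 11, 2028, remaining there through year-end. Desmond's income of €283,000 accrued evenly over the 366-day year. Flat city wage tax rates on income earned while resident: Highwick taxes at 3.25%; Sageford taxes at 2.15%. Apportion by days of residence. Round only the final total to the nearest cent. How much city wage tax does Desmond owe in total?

€7,717.55

Highwick, January 1 – July 10, 2028: 192 days → €283,000 × 3.25% × 192/366 = €4,824.9180
Sageford, July 11 – December 31, 2028: 174 days → €283,000 × 2.15% × 174/366 = €2,892.6311
Total = €7,717.5492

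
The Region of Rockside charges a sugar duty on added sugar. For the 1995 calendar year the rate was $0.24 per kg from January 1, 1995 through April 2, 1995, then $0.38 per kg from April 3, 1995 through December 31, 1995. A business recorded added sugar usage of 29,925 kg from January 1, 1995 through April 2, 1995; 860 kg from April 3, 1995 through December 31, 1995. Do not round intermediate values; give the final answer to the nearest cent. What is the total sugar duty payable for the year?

January 1 – April 2, 1995: 29,925 kg at $0.24/kg → $7,182.00
April 3 – December 31, 1995: 860 kg at $0.38/kg → $326.80

$7,508.80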